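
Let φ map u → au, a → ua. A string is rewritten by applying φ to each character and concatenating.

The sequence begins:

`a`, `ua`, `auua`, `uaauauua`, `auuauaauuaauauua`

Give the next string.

uaauauuaauuauaauauuauaauuaauauua

φ(auuauaauuaauauua) expands symbol-by-symbol to ua au au ua au ua ua au au ua ua au ua au au ua; joining the 16 pieces gives the next term.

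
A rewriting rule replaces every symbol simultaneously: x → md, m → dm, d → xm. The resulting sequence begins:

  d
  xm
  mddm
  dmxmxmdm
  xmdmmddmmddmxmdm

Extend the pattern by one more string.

mddmxmdmdmxmxmdmdmxmxmdmmddmxmdm

Replace each of the 16 characters of xmdmmddmmddmxmdm in place — md dm xm dm dm xm xm dm dm xm xm dm md dm xm dm — and concatenate.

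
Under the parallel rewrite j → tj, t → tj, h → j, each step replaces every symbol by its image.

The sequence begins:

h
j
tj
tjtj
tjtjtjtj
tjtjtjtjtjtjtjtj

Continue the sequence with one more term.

Rewriting the 16 symbols of tjtjtjtjtjtjtjtj one by one yields tj tj tj tj tj tj tj tj tj tj tj tj tj tj tj tj; concatenated:

tjtjtjtjtjtjtjtjtjtjtjtjtjtjtjtj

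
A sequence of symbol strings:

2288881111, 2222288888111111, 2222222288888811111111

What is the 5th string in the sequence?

2222222222222288888888111111111111

Term n consists of 3n-1 2's, followed by n+3 8's, followed by 2n+2 1's (n = 1, 2, …).
At n = 5 the blocks have lengths 14, 8, 12.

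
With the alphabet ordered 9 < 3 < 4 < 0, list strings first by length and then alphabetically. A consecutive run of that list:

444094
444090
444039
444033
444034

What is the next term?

444030

The successor of 444034 increments the rightmost position that isn't already 0 and resets every position after it to 9.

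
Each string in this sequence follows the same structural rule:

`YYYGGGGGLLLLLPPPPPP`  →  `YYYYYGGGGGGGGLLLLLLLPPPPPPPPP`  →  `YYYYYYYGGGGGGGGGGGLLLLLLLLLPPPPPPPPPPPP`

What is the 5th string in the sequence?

Reading off run lengths: Y runs 3, 5, 7; G runs 5, 8, 11; L runs 5, 7, 9; P runs 6, 9, 12 — each is linear in n, where the shown terms are n = 2, 3, 4.
For term 5, n = 6, so the run lengths are 11, 17, 13, 18.

YYYYYYYYYYYGGGGGGGGGGGGGGGGGLLLLLLLLLLLLLPPPPPPPPPPPPPPPPPP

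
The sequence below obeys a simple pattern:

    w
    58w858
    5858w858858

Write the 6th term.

5858585858w858858858858858

Every step adds 58 to the front and 858 to the end of the previous string.
From 5858w858858, 3 further steps: 5858w858858 → 585858w858858858 → 58585858w858858858858 → (answer).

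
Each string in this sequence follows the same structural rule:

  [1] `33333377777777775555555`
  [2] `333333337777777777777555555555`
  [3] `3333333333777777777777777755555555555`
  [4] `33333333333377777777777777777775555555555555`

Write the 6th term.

Reading off run lengths: 3 runs 6, 8, 10, 12; 7 runs 10, 13, 16, 19; 5 runs 7, 9, 11, 13 — each is linear in n, where the shown terms are n = 3, 4, 5, 6.
For term 6, n = 8, so the run lengths are 16, 25, 17.

3333333333333333777777777777777777777777755555555555555555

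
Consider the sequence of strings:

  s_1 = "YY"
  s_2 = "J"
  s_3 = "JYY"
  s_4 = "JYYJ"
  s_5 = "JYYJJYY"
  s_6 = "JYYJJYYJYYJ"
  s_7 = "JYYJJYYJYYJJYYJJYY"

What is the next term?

Each term (from the third on) is the previous term followed by the one before it: term 3 = J·YY = JYY.
The next term joins JYYJJYYJYYJJYYJJYY and JYYJJYYJYYJ.

JYYJJYYJYYJJYYJJYYJYYJJYYJYYJ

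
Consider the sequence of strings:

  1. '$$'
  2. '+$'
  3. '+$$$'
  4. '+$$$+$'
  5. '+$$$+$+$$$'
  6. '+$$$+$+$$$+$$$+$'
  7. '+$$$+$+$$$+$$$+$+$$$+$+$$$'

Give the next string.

From term 3 onward, concatenate the last term with the second-to-last: +$·$$ = +$$$, +$$$·+$ = +$$$+$, …
The next term joins +$$$+$+$$$+$$$+$+$$$+$+$$$ and +$$$+$+$$$+$$$+$.

+$$$+$+$$$+$$$+$+$$$+$+$$$+$$$+$+$$$+$$$+$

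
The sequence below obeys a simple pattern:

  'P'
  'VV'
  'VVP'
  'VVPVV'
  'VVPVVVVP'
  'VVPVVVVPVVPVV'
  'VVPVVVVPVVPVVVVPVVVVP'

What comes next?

VVPVVVVPVVPVVVVPVVVVPVVPVVVVPVVPVV

Each term (from the third on) is the previous term followed by the one before it: term 3 = VV·P = VVP.
Continuing: VVPVVVVPVVPVVVVPVVVVP · VVPVVVVPVVPVV gives term 8.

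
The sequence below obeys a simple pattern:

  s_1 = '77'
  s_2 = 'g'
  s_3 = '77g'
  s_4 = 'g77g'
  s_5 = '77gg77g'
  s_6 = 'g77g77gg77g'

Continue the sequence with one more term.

77gg77gg77g77gg77g

Each term (from the third on) is the two preceding terms concatenated in order: term 3 = 77·g = 77g.
Continuing: 77gg77g · g77g77gg77g gives term 7.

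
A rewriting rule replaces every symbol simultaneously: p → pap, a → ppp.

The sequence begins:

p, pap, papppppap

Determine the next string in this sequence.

Apply φ to papppppap symbol by symbol: p→pap, a→ppp, p→pap, p→pap, p→pap, p→pap, p→pap, a→ppp, p→pap; joined: pap ppp pap pap pap pap pap ppp pap.

papppppappappappappapppppap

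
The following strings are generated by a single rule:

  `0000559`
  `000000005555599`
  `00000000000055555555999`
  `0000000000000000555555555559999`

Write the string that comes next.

000000000000000000005555555555555599999

Reading off run lengths: 0 runs 4, 8, 12, 16; 5 runs 2, 5, 8, 11; 9 runs 1, 2, 3, 4 — each is linear in n (n = 1, 2, …).
At n = 5 the blocks have lengths 20, 14, 5.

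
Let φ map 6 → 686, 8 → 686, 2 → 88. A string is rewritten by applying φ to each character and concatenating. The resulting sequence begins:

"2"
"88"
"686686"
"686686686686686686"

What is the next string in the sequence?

Rewriting the 18 symbols of 686686686686686686 one by one yields 686 686 686 686 686 686 686 686 686 686 686 686 686 686 686 686 686 686; concatenated:

686686686686686686686686686686686686686686686686686686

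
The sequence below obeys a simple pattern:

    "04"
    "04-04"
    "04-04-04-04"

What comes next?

Each string is two copies of the previous one joined by '-'.
Doubling 04-04-04-04 with '-' between the halves:

04-04-04-04-04-04-04-04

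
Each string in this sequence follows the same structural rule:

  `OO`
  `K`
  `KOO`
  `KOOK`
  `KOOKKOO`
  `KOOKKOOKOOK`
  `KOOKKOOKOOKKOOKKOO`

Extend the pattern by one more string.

Each term (from the third on) is the previous term followed by the one before it: term 3 = K·OO = KOO.
Continuing: KOOKKOOKOOKKOOKKOO · KOOKKOOKOOK gives term 8.

KOOKKOOKOOKKOOKKOOKOOKKOOKOOK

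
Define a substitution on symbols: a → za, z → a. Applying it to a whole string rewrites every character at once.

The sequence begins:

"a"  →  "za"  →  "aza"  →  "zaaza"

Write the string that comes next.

azazaaza

Expanding zaaza: z→a, a→za, a→za, z→a, a→za. Concatenated: a za za a za.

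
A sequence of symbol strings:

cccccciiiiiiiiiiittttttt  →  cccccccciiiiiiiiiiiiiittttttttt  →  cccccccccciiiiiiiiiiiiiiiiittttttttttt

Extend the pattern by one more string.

cccccccccccciiiiiiiiiiiiiiiiiiiittttttttttttt

The n-th term is 2n c's then 3n+2 i's then 2n+1 t's, where the shown terms are n = 3, 4, 5.
For the next term, n = 6, so the run lengths are 12, 20, 13.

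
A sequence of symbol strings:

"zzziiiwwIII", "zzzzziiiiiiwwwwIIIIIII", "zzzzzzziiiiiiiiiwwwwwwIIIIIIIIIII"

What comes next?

Term n consists of 2n+1 z's, followed by 3n i's, followed by 2n w's, followed by 4n-1 I's (n = 1, 2, …).
At n = 4 the blocks have lengths 9, 12, 8, 15.

zzzzzzzzziiiiiiiiiiiiwwwwwwwwIIIIIIIIIIIIIII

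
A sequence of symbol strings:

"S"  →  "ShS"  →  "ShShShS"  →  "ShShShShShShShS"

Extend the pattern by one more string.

ShShShShShShShShShShShShShShShS

Every step duplicates the string with 'h' between the halves.
So the next term is two copies of ShShShShShShShS with 'h' between the halves.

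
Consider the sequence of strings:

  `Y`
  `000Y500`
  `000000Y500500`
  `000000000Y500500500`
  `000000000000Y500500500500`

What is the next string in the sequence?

000000000000000Y500500500500500

s(k+1) = 000·s(k)·500, so each term gains 000 as a prefix and 500 as a suffix.
So the next term is 000·000000000000Y500500500500·500.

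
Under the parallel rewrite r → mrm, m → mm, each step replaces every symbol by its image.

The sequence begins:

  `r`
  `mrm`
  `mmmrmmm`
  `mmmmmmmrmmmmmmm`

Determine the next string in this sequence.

Replace each of the 15 characters of mmmmmmmrmmmmmmm in place — mm mm mm mm mm mm mm mrm mm mm mm mm mm mm mm — and concatenate.

mmmmmmmmmmmmmmmrmmmmmmmmmmmmmmm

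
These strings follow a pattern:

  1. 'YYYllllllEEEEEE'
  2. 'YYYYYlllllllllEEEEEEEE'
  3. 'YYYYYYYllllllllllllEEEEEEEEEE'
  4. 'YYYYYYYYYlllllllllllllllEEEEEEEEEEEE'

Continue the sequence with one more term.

Term n consists of 2n-1 Y's, followed by 3n l's, followed by 2n+2 E's, where the shown terms are n = 2, 3, 4, 5.
For the next term, n = 6, so the run lengths are 11, 18, 14.

YYYYYYYYYYYllllllllllllllllllEEEEEEEEEEEEEE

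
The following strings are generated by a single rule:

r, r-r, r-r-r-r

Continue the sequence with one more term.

s(k+1) = s(k)·-·s(k) — each term doubles the last with '-' between the halves.
Doubling r-r-r-r with '-' between the halves:

r-r-r-r-r-r-r-r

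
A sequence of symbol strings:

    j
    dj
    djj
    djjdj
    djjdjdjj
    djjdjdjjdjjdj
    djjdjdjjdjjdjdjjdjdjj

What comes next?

This is a Fibonacci-style word recurrence s(k) = s(k−1)·s(k−2): e.g. dj·j = djj.
Continuing: djjdjdjjdjjdjdjjdjdjj · djjdjdjjdjjdj gives term 8.

djjdjdjjdjjdjdjjdjdjjdjjdjdjjdjjdj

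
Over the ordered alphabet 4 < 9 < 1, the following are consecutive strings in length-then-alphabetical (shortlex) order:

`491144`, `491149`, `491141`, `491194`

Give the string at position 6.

491191

Stepping forward 2 times from 491194: 491194 → 491199, then the target.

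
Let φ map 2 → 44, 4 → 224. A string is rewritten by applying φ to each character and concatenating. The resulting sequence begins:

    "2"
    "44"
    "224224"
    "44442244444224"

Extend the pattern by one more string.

Applying the rule to each of the 14 symbols of 44442244444224 gives the pieces 224 224 224 224 44 44 224 224 224 224 224 44 44 224, which concatenate to the answer.

22422422422444442242242242242244444224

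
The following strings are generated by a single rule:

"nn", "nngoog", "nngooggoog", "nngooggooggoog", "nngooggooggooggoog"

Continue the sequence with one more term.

The strings grow by a fixed suffix goog each time.
So the next term is nngooggooggooggoog·goog.

nngooggooggooggooggoog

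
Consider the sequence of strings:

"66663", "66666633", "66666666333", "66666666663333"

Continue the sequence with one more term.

66666666666633333

Reading off run lengths: 6 runs 4, 6, 8, 10; 3 runs 1, 2, 3, 4 — each is linear in n, where the shown terms are n = 2, 3, 4, 5.
Setting n = 6 gives 12, 5 characters in each block.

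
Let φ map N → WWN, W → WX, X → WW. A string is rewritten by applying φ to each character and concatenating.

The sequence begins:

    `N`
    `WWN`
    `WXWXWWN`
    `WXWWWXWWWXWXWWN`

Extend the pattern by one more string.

Replace each of the 15 characters of WXWWWXWWWXWXWWN in place — WX WW WX WX WX WW WX WX WX WW WX WW WX WX WWN — and concatenate.

WXWWWXWXWXWWWXWXWXWWWXWWWXWXWWN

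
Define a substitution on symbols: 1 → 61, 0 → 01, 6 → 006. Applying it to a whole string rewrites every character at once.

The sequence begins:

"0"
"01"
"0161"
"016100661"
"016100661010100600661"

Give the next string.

Applying the rule to each of the 21 symbols of 016100661010100600661 gives the pieces 01 61 006 61 01 01 006 006 61 01 61 01 61 01 01 006 01 01 006 006 61, which concatenate to the answer.

016100661010100600661016101610101006010100600661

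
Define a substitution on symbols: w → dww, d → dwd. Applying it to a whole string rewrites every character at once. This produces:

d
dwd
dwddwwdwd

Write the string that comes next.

Expanding dwddwwdwd: d→dwd, w→dww, d→dwd, d→dwd, w→dww, w→dww, d→dwd, w→dww, d→dwd. Concatenated: dwd dww dwd dwd dww dww dwd dww dwd.

dwddwwdwddwddwwdwwdwddwwdwd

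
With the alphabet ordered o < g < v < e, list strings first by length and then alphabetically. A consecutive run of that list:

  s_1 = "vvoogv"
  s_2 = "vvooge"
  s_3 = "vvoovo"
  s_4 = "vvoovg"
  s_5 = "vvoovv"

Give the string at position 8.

vvooeg

Continuing the enumeration 3 steps past vvoovv: vvoovv → vvoove → vvooeo → (answer).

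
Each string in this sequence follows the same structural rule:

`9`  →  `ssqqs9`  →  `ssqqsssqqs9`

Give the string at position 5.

Each term is the previous one with ssqqs prepended.
From ssqqsssqqs9, 2 further steps: ssqqsssqqs9 → ssqqsssqqsssqqs9 → (answer).

ssqqsssqqsssqqsssqqs9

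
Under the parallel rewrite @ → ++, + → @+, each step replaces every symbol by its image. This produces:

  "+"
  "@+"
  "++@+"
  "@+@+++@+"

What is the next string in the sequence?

++@+++@+@+@+++@+

Apply φ to @+@+++@+ symbol by symbol: @→++, +→@+, @→++, +→@+, +→@+, +→@+, @→++, +→@+; joined: ++ @+ ++ @+ @+ @+ ++ @+.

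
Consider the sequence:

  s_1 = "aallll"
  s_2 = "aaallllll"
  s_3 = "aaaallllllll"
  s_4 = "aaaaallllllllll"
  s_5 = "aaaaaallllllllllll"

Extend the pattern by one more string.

Each string has the form a^{n} l^{2n}, where the shown terms are n = 2, 3, 4, 5, 6.
At n = 7 the blocks have lengths 7, 14.

aaaaaaallllllllllllll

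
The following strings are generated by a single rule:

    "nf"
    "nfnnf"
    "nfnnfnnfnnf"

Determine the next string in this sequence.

Every step duplicates the string with 'n' between the halves.
Doubling nfnnfnnfnnf with 'n' between the halves:

nfnnfnnfnnfnnfnnfnnfnnf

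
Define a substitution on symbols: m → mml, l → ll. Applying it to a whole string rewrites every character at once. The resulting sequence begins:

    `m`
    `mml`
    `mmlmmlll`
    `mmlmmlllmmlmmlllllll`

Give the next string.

φ(mmlmmlllmmlmmlllllll) expands symbol-by-symbol to mml mml ll mml mml ll ll ll mml mml ll mml mml ll ll ll ll ll ll ll; joining the 20 pieces gives the next term.

mmlmmlllmmlmmlllllllmmlmmlllmmlmmlllllllllllllll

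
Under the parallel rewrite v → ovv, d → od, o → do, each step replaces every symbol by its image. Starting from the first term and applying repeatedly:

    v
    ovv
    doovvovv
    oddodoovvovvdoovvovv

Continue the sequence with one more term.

Rewriting the 20 symbols of oddodoovvovvdoovvovv one by one yields do od od do od do do ovv ovv do ovv ovv od do do ovv ovv do ovv ovv; concatenated:

doododdooddodoovvovvdoovvovvoddodoovvovvdoovvovv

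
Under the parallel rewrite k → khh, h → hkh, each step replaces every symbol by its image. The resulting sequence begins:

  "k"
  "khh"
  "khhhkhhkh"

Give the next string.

Apply φ to khhhkhhkh symbol by symbol: k→khh, h→hkh, h→hkh, h→hkh, k→khh, h→hkh, h→hkh, k→khh, h→hkh; joined: khh hkh hkh hkh khh hkh hkh khh hkh.

khhhkhhkhhkhkhhhkhhkhkhhhkh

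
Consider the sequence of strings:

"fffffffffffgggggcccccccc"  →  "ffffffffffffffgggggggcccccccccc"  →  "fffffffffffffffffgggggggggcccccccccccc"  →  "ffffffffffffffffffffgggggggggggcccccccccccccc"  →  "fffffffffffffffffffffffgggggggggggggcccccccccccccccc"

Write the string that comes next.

ffffffffffffffffffffffffffgggggggggggggggcccccccccccccccccc

The n-th term is 3n+2 f's then 2n-1 g's then 2n+2 c's, where the shown terms are n = 3, 4, 5, 6, 7.
For the next term, n = 8, so the run lengths are 26, 15, 18.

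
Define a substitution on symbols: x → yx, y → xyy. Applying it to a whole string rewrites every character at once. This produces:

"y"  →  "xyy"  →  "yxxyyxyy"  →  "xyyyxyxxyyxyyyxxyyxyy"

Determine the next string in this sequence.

yxxyyxyyxyyyxxyyyxyxxyyxyyyxxyyxyyxyyyxyxxyyxyyyxxyyxyy

φ(xyyyxyxxyyxyyyxxyyxyy) expands symbol-by-symbol to yx xyy xyy xyy yx xyy yx yx xyy xyy yx xyy xyy xyy yx yx xyy xyy yx xyy xyy; joining the 21 pieces gives the next term.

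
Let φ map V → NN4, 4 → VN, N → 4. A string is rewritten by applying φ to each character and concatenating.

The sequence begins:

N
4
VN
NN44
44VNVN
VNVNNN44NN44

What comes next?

NN44NN4444VNVN44VNVN

Expanding VNVNNN44NN44: V→NN4, N→4, V→NN4, N→4, N→4, N→4, 4→VN, 4→VN, N→4, N→4, 4→VN, 4→VN. Concatenated: NN4 4 NN4 4 4 4 VN VN 4 4 VN VN.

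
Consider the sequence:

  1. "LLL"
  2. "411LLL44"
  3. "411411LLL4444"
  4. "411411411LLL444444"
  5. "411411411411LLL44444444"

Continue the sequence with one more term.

s(k+1) = 411·s(k)·44, so each term gains 411 as a prefix and 44 as a suffix.
One more step from 411411411411LLL44444444 gives the answer.

411411411411411LLL4444444444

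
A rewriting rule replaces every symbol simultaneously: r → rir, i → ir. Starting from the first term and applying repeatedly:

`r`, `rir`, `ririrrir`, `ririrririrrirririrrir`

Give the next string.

Rewriting the 21 symbols of ririrririrrirririrrir one by one yields rir ir rir ir rir rir ir rir ir rir rir ir rir rir ir rir ir rir rir ir rir; concatenated:

ririrririrrirririrririrrirririrrirririrririrrirririrrir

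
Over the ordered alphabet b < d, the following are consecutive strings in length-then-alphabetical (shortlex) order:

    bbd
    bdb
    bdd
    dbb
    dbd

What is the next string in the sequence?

Treat dbd as a base-2 numeral over the given alphabet and add one, carrying through any trailing d's.

ddb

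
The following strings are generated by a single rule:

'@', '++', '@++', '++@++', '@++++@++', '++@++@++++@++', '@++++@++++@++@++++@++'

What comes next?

Each term (from the third on) is the two preceding terms concatenated in order: term 3 = @·++ = @++.
So term 8 is ++@++@++++@++·@++++@++++@++@++++@++.

++@++@++++@++@++++@++++@++@++++@++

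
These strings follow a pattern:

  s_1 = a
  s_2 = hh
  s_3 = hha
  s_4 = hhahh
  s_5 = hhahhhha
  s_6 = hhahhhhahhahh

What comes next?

hhahhhhahhahhhhahhhha

Each term (from the third on) is the previous term followed by the one before it: term 3 = hh·a = hha.
So term 7 is hhahhhhahhahh·hhahhhha.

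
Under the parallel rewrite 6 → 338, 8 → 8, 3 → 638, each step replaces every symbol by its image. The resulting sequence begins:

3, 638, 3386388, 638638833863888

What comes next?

3386388338638886386388338638888

Applying the rule to each of the 15 symbols of 638638833863888 gives the pieces 338 638 8 338 638 8 8 638 638 8 338 638 8 8 8, which concatenate to the answer.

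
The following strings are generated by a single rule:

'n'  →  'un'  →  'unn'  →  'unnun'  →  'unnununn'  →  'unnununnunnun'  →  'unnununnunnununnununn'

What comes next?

Each term (from the third on) is the previous term followed by the one before it: term 3 = un·n = unn.
The next term joins unnununnunnununnununn and unnununnunnun.

unnununnunnununnununnunnununnunnun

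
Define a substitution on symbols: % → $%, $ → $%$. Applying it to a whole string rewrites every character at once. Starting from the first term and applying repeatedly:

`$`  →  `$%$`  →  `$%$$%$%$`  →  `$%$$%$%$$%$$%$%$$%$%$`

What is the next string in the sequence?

φ($%$$%$%$$%$$%$%$$%$%$) expands symbol-by-symbol to $%$ $% $%$ $%$ $% $%$ $% $%$ $%$ $% $%$ $%$ $% $%$ $% $%$ $%$ $% $%$ $% $%$; joining the 21 pieces gives the next term.

$%$$%$%$$%$$%$%$$%$%$$%$$%$%$$%$$%$%$$%$%$$%$$%$%$$%$%$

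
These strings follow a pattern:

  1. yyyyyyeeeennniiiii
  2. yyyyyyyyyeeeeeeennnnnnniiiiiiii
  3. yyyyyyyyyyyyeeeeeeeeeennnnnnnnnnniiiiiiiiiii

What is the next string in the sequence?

yyyyyyyyyyyyyyyeeeeeeeeeeeeennnnnnnnnnnnnnniiiiiiiiiiiiii

Term n consists of 3n+3 y's, followed by 3n+1 e's, followed by 4n-1 n's, followed by 3n+2 i's (n = 1, 2, …).
At n = 4 the blocks have lengths 15, 13, 15, 14.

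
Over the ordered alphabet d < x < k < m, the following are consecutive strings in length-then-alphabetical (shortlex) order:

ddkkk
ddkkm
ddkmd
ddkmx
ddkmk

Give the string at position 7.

ddmdd

Stepping forward 2 times from ddkmk: ddkmk → ddkmm, then the target.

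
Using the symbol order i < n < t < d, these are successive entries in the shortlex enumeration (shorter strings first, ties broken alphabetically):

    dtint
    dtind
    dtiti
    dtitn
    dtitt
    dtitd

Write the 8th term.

dtidn

Stepping forward 2 times from dtitd: dtitd → dtidi, then the target.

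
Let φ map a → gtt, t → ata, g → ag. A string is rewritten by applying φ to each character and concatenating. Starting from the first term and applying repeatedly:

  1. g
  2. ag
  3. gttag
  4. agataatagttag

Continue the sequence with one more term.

Rewriting the 13 symbols of agataatagttag one by one yields gtt ag gtt ata gtt gtt ata gtt ag ata ata gtt ag; concatenated:

gttaggttatagttgttatagttagataatagttag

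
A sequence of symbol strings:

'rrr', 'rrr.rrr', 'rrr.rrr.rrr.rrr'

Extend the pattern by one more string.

Each string is two copies of the previous one joined by '.'.
Doubling rrr.rrr.rrr.rrr with '.' between the halves:

rrr.rrr.rrr.rrr.rrr.rrr.rrr.rrr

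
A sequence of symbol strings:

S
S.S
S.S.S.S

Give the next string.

Each string is two copies of the previous one joined by '.'.
One more doubling of S.S.S.S gives the answer.

S.S.S.S.S.S.S.S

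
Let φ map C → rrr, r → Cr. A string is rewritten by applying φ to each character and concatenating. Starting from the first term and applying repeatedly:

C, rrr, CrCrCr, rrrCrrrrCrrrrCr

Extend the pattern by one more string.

CrCrCrrrrCrCrCrCrrrrCrCrCrCrrrrCr

Applying the rule to each of the 15 symbols of rrrCrrrrCrrrrCr gives the pieces Cr Cr Cr rrr Cr Cr Cr Cr rrr Cr Cr Cr Cr rrr Cr, which concatenate to the answer.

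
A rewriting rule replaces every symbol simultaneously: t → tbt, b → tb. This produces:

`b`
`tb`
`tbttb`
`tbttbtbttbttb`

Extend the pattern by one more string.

φ(tbttbtbttbttb) expands symbol-by-symbol to tbt tb tbt tbt tb tbt tb tbt tbt tb tbt tbt tb; joining the 13 pieces gives the next term.

tbttbtbttbttbtbttbtbttbttbtbttbttb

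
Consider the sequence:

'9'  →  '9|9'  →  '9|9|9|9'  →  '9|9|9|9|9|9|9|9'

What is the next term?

Every step duplicates the string with '|' between the halves.
So the next term is two copies of 9|9|9|9|9|9|9|9 with '|' between the halves.

9|9|9|9|9|9|9|9|9|9|9|9|9|9|9|9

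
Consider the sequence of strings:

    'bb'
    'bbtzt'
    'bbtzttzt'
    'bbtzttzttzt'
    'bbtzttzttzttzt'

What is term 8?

Each term is the previous one with tzt appended.
From bbtzttzttzttzt, 3 further steps: bbtzttzttzttzt → bbtzttzttzttzttzt → bbtzttzttzttzttzttzt → (answer).

bbtzttzttzttzttzttzttzt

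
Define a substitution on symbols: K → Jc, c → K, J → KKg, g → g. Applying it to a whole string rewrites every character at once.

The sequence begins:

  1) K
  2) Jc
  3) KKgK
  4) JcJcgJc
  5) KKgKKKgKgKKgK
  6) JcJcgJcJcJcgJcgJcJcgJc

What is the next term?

KKgKKKgKgKKgKKKgKKKgKgKKgKgKKgKKKgKgKKgK

φ(JcJcgJcJcJcgJcgJcJcgJc) expands symbol-by-symbol to KKg K KKg K g KKg K KKg K KKg K g KKg K g KKg K KKg K g KKg K; joining the 22 pieces gives the next term.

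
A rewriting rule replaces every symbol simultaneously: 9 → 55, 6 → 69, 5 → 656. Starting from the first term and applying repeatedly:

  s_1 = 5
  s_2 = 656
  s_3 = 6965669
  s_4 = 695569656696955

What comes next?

Replace each of the 15 characters of 695569656696955 in place — 69 55 656 656 69 55 69 656 69 69 55 69 55 656 656 — and concatenate.

69556566566955696566969556955656656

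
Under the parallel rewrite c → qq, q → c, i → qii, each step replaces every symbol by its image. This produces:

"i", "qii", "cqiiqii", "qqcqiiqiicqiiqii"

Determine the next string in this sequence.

Rewriting the 16 symbols of qqcqiiqiicqiiqii one by one yields c c qq c qii qii c qii qii qq c qii qii c qii qii; concatenated:

ccqqcqiiqiicqiiqiiqqcqiiqiicqiiqii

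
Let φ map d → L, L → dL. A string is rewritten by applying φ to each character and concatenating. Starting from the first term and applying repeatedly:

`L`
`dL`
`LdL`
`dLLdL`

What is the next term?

Apply φ to dLLdL symbol by symbol: d→L, L→dL, L→dL, d→L, L→dL; joined: L dL dL L dL.

LdLdLLdL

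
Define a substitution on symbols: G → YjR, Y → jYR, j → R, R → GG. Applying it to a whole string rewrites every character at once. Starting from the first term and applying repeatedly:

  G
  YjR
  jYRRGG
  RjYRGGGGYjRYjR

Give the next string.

φ(RjYRGGGGYjRYjR) expands symbol-by-symbol to GG R jYR GG YjR YjR YjR YjR jYR R GG jYR R GG; joining the 14 pieces gives the next term.

GGRjYRGGYjRYjRYjRYjRjYRRGGjYRRGG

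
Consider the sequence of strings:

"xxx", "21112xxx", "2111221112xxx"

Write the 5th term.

21112211122111221112xxx

Every step adds 21112 at the front: s(k+1) = 21112·s(k).
From 2111221112xxx, 2 further steps: 2111221112xxx → 211122111221112xxx → (answer).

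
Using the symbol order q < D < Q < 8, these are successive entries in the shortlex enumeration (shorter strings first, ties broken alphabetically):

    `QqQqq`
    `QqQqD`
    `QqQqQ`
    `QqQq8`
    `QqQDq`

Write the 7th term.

QqQDQ

Continuing the enumeration 2 steps past QqQDq: QqQDq → QqQDD → (answer).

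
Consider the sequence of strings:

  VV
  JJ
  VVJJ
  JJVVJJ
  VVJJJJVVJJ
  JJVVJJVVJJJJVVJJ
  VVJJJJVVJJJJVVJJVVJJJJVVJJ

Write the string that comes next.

JJVVJJVVJJJJVVJJVVJJJJVVJJJJVVJJVVJJJJVVJJ

From term 3 onward, concatenate the second-to-last term with the last: VV·JJ = VVJJ, JJ·VVJJ = JJVVJJ, …
The next term joins JJVVJJVVJJJJVVJJ and VVJJJJVVJJJJVVJJVVJJJJVVJJ.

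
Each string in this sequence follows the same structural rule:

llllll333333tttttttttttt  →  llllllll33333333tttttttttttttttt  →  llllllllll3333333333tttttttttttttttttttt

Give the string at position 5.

llllllllllllll33333333333333tttttttttttttttttttttttttttt

The n-th term is 2n l's then 2n 3's then 4n t's, where the shown terms are n = 3, 4, 5.
For term 5, n = 7, so the run lengths are 14, 14, 28.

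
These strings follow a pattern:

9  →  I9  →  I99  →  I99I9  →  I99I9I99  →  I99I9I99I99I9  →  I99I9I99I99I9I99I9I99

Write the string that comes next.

Each term (from the third on) is the previous term followed by the one before it: term 3 = I9·9 = I99.
Continuing: I99I9I99I99I9I99I9I99 · I99I9I99I99I9 gives term 8.

I99I9I99I99I9I99I9I99I99I9I99I99I9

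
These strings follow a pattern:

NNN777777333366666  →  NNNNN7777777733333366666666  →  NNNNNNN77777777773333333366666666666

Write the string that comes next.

Each string has the form N^{2n-1} 7^{2n+2} 3^{2n} 6^{3n-1}, where the shown terms are n = 2, 3, 4.
For the next term, n = 5, so the run lengths are 9, 12, 10, 14.

NNNNNNNNN777777777777333333333366666666666666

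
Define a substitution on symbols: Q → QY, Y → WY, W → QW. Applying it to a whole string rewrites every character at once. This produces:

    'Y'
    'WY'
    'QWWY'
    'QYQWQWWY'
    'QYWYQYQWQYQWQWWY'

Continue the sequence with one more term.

Replace each of the 16 characters of QYWYQYQWQYQWQWWY in place — QY WY QW WY QY WY QY QW QY WY QY QW QY QW QW WY — and concatenate.

QYWYQWWYQYWYQYQWQYWYQYQWQYQWQWWY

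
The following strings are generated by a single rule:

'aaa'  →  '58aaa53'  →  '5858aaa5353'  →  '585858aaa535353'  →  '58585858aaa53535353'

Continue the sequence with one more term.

5858585858aaa5353535353

s(k+1) = 58·s(k)·53, so each term gains 58 as a prefix and 53 as a suffix.
One more step from 58585858aaa53535353 gives the answer.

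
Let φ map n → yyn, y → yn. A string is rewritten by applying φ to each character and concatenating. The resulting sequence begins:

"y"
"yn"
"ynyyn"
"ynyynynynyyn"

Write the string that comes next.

Apply φ to ynyynynynyyn symbol by symbol: y→yn, n→yyn, y→yn, y→yn, n→yyn, y→yn, n→yyn, y→yn, n→yyn, y→yn, y→yn, n→yyn; joined: yn yyn yn yn yyn yn yyn yn yyn yn yn yyn.

ynyynynynyynynyynynyynynynyyn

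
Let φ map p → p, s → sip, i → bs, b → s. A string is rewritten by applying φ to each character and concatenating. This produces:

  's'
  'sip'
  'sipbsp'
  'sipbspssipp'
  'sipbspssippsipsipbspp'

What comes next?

Rewriting the 21 symbols of sipbspssippsipsipbspp one by one yields sip bs p s sip p sip sip bs p p sip bs p sip bs p s sip p p; concatenated:

sipbspssippsipsipbsppsipbspsipbspssippp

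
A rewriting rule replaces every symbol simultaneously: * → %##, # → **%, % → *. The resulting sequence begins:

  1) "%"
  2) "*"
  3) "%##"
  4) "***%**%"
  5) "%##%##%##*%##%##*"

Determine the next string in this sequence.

***%**%***%**%***%**%%##***%**%***%**%%##

Replace each of the 17 characters of %##%##%##*%##%##* in place — * **% **% * **% **% * **% **% %## * **% **% * **% **% %## — and concatenate.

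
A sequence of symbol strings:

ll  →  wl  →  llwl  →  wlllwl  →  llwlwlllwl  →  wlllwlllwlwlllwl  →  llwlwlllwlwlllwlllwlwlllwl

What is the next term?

wlllwlllwlwlllwlllwlwlllwlwlllwlllwlwlllwl

This is a Fibonacci-style word recurrence s(k) = s(k−2)·s(k−1): e.g. ll·wl = llwl.
Continuing: wlllwlllwlwlllwl · llwlwlllwlwlllwlllwlwlllwl gives term 8.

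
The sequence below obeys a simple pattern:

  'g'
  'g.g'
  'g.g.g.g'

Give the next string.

Every step duplicates the string with '.' between the halves.
Doubling g.g.g.g with '.' between the halves:

g.g.g.g.g.g.g.g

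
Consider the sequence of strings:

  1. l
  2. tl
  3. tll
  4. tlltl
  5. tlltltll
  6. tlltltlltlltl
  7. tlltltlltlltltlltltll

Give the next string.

tlltltlltlltltlltltlltlltltlltlltl

Each term (from the third on) is the previous term followed by the one before it: term 3 = tl·l = tll.
So term 8 is tlltltlltlltltlltltll·tlltltlltlltl.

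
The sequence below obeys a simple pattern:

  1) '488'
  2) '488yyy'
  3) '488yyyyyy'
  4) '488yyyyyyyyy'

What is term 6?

Each term is the previous one with yyy appended.
From 488yyyyyyyyy, 2 further steps: 488yyyyyyyyy → 488yyyyyyyyyyyy → (answer).

488yyyyyyyyyyyyyyy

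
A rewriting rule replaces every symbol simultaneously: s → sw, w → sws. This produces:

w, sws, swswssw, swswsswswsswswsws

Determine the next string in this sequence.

Rewriting the 17 symbols of swswsswswsswswsws one by one yields sw sws sw sws sw sw sws sw sws sw sw sws sw sws sw sws sw; concatenated:

swswsswswsswswswsswswsswswswsswswsswswssw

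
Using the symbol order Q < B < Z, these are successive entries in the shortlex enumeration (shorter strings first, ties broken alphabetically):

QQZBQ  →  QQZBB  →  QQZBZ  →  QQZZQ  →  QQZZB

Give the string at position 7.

Advancing 2 positions from QQZZB through QQZZB → QQZZZ reaches term 7.

QBQQQ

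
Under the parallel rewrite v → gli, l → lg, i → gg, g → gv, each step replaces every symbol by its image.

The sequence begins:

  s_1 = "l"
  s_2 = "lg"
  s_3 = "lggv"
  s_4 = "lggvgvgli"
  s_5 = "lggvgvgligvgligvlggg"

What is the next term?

lggvgvgligvgligvlggggvgligvlggggvglilggvgvgv

Applying the rule to each of the 20 symbols of lggvgvgligvgligvlggg gives the pieces lg gv gv gli gv gli gv lg gg gv gli gv lg gg gv gli lg gv gv gv, which concatenate to the answer.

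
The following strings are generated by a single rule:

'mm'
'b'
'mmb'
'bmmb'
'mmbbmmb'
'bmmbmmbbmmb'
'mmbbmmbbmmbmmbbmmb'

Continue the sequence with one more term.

This is a Fibonacci-style word recurrence s(k) = s(k−2)·s(k−1): e.g. mm·b = mmb.
So term 8 is bmmbmmbbmmb·mmbbmmbbmmbmmbbmmb.

bmmbmmbbmmbmmbbmmbbmmbmmbbmmb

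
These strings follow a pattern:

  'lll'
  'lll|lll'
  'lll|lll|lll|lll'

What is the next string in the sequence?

Each string is two copies of the previous one joined by '|'.
Doubling lll|lll|lll|lll with '|' between the halves:

lll|lll|lll|lll|lll|lll|lll|lll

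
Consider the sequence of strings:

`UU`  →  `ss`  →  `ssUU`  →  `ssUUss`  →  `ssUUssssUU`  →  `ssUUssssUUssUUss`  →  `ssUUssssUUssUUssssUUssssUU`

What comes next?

Each term (from the third on) is the previous term followed by the one before it: term 3 = ss·UU = ssUU.
The next term joins ssUUssssUUssUUssssUUssssUU and ssUUssssUUssUUss.

ssUUssssUUssUUssssUUssssUUssUUssssUUssUUss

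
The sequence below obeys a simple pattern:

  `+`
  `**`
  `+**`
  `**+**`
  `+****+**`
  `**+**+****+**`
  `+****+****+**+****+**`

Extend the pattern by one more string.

**+**+****+**+****+****+**+****+**

From term 3 onward, concatenate the second-to-last term with the last: +·** = +**, **·+** = **+**, …
Continuing: **+**+****+** · +****+****+**+****+** gives term 8.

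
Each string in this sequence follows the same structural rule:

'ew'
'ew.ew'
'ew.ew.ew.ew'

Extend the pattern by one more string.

ew.ew.ew.ew.ew.ew.ew.ew

s(k+1) = s(k)·.·s(k) — each term doubles the last with '.' between the halves.
One more doubling of ew.ew.ew.ew gives the answer.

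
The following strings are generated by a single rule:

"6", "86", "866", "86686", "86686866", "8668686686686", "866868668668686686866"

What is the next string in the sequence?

Each term (from the third on) is the previous term followed by the one before it: term 3 = 86·6 = 866.
So term 8 is 866868668668686686866·8668686686686.

8668686686686866868668668686686686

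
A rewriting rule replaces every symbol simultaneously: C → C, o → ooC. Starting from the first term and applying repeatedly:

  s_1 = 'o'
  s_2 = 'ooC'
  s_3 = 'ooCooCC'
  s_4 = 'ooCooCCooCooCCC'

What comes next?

Rewriting the 15 symbols of ooCooCCooCooCCC one by one yields ooC ooC C ooC ooC C C ooC ooC C ooC ooC C C C; concatenated:

ooCooCCooCooCCCooCooCCooCooCCCC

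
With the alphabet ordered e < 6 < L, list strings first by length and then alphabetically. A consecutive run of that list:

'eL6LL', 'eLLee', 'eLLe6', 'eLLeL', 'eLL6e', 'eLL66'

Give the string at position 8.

Continuing the enumeration 2 steps past eLL66: eLL66 → eLL6L → (answer).

eLLLe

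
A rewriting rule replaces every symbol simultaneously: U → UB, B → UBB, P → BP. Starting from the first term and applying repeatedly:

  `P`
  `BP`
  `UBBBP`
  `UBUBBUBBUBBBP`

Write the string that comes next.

Rewriting the 13 symbols of UBUBBUBBUBBBP one by one yields UB UBB UB UBB UBB UB UBB UBB UB UBB UBB UBB BP; concatenated:

UBUBBUBUBBUBBUBUBBUBBUBUBBUBBUBBBP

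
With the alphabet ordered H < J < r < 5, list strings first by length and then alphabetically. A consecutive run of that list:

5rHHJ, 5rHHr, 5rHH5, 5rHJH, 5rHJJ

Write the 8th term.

Stepping forward 3 times from 5rHJJ: 5rHJJ → 5rHJr → 5rHJ5, then the target.

5rHrH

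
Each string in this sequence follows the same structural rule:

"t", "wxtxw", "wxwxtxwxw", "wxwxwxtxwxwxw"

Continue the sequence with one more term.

s(k+1) = wx·s(k)·xw, so each term gains wx as a prefix and xw as a suffix.
So the next term is wx·wxwxwxtxwxwxw·xw.

wxwxwxwxtxwxwxwxw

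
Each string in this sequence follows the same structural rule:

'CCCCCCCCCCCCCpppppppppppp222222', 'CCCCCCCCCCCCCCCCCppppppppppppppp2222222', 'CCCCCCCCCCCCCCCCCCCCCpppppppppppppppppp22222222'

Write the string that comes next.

CCCCCCCCCCCCCCCCCCCCCCCCCppppppppppppppppppppp222222222

Each string has the form C^{4n+1} p^{3n+3} 2^{n+3}, where the shown terms are n = 3, 4, 5.
Setting n = 6 gives 25, 21, 9 characters in each block.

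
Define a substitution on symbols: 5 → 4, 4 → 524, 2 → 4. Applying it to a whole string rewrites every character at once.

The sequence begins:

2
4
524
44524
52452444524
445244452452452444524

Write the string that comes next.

5245244452452452444524445244452452452444524

Applying the rule to each of the 21 symbols of 445244452452452444524 gives the pieces 524 524 4 4 524 524 524 4 4 524 4 4 524 4 4 524 524 524 4 4 524, which concatenate to the answer.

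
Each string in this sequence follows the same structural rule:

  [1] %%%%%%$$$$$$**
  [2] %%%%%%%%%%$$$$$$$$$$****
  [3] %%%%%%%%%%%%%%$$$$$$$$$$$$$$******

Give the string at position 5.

%%%%%%%%%%%%%%%%%%%%%%$$$$$$$$$$$$$$$$$$$$$$**********

Each string has the form %^{4n+2} $^{4n+2} *^{2n} (n = 1, 2, …).
For term 5, n = 5, so the run lengths are 22, 22, 10.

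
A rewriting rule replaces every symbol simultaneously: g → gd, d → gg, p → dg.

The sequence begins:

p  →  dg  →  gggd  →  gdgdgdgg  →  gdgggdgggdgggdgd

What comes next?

Rewriting the 16 symbols of gdgggdgggdgggdgd one by one yields gd gg gd gd gd gg gd gd gd gg gd gd gd gg gd gg; concatenated:

gdgggdgdgdgggdgdgdgggdgdgdgggdgg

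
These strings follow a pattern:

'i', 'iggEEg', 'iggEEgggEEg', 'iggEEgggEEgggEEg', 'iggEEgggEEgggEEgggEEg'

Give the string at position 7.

Each term is the previous one with ggEEg appended.
From iggEEgggEEgggEEgggEEg, 2 further steps: iggEEgggEEgggEEgggEEg → iggEEgggEEgggEEgggEEgggEEg → (answer).

iggEEgggEEgggEEgggEEgggEEgggEEg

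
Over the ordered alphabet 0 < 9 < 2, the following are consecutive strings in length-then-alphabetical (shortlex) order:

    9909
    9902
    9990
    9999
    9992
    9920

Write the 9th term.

Continuing the enumeration 3 steps past 9920: 9920 → 9929 → 9922 → (answer).

9200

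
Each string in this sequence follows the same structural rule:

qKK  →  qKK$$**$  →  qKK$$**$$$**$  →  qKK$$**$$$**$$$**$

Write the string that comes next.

Each term is the previous one with $$**$ appended.
Applying this once more to qKK$$**$$$**$$$**$:

qKK$$**$$$**$$$**$$$**$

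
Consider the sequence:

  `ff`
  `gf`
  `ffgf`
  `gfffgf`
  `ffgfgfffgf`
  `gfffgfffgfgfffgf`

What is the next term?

ffgfgfffgfgfffgfffgfgfffgf

Each term (from the third on) is the two preceding terms concatenated in order: term 3 = ff·gf = ffgf.
So term 7 is ffgfgfffgf·gfffgfffgfgfffgf.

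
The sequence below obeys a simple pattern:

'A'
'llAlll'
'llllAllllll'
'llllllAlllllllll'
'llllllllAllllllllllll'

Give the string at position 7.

Every step adds ll to the front and lll to the end of the previous string.
From llllllllAllllllllllll, 2 further steps: llllllllAllllllllllll → llllllllllAlllllllllllllll → (answer).

llllllllllllAllllllllllllllllll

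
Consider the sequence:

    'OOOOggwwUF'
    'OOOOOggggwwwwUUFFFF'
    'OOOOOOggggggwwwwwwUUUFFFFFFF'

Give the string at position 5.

OOOOOOOOggggggggggwwwwwwwwwwUUUUUFFFFFFFFFFFFF

The n-th term is n+3 O's then 2n g's then 2n w's then n U's then 3n-2 F's (n = 1, 2, …).
For term 5, n = 5, so the run lengths are 8, 10, 10, 5, 13.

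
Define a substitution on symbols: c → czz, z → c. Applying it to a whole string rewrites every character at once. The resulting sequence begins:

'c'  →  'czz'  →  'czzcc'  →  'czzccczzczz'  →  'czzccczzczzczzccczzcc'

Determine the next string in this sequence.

Replace each of the 21 characters of czzccczzczzczzccczzcc in place — czz c c czz czz czz c c czz c c czz c c czz czz czz c c czz czz — and concatenate.

czzccczzczzczzccczzccczzccczzczzczzccczzczz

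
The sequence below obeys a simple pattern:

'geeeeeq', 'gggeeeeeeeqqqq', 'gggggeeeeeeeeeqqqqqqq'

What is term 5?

Term n consists of 2n-1 g's, followed by 2n+3 e's, followed by 3n-2 q's (n = 1, 2, …).
Setting n = 5 gives 9, 13, 13 characters in each block.

gggggggggeeeeeeeeeeeeeqqqqqqqqqqqqq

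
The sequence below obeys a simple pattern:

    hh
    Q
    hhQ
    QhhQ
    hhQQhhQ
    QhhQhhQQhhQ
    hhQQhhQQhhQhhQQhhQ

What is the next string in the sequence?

This is a Fibonacci-style word recurrence s(k) = s(k−2)·s(k−1): e.g. hh·Q = hhQ.
Continuing: QhhQhhQQhhQ · hhQQhhQQhhQhhQQhhQ gives term 8.

QhhQhhQQhhQhhQQhhQQhhQhhQQhhQ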